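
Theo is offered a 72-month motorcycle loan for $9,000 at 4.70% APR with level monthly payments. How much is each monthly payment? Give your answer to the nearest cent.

At 4.70% the monthly rate is 0.0039167, so the payment is 9,000 × 0.0039167 / (1 − 1.0039167^−72) = $143.70.

$143.70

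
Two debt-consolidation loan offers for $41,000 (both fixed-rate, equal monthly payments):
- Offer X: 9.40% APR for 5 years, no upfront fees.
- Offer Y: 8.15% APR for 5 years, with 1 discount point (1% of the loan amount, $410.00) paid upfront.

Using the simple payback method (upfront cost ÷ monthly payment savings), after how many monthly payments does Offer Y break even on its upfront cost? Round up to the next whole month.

Offer X: monthly rate = 9.4%/12 = 0.0078333; payment = 41,000 × 0.0078333 / (1 − (1+0.0078333)^−60) = $859.07.
Offer Y: at 8.15% the monthly rate is 0.0067917, so the payment is 41,000 × 0.0067917 / (1 − 1.0067917^−60) = $834.28.
Monthly savings = $859.07 − $834.28 = $24.79.
Break-even = $410.00 / $24.79 = 16.54 → 17 months.

17 months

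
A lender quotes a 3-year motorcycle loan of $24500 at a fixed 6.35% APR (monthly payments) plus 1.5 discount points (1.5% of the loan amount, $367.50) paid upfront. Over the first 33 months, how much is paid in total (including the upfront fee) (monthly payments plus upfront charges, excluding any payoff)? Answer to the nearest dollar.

$25,092

At 6.35% the monthly rate is 0.0052917, so the payment is 24,500 × 0.0052917 / (1 − 1.0052917^−36) = $749.23.
Total outlay = 33 × $749.23 + $367.50 = $25,092.09.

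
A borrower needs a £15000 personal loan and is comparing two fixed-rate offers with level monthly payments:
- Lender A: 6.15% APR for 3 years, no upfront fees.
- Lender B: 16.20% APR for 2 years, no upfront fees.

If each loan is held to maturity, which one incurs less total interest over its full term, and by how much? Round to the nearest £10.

Lender A: monthly rate = 6.15%/12 = 0.0051250; payment = 15,000 × 0.0051250 / (1 − (1+0.0051250)^−36) = £457.35.
Total interest on Lender A = 36 × £457.35 − £15,000 = £1,464.60.
Lender B: at 16.20% the monthly rate is 0.0135000, so the payment is 15,000 × 0.0135000 / (1 − 1.0135000^−24) = £735.88.
Total interest on Lender B = 24 × £735.88 − £15,000 = £2,661.12.
Lender A is lower by £1,196.52.

Lender A by £1,200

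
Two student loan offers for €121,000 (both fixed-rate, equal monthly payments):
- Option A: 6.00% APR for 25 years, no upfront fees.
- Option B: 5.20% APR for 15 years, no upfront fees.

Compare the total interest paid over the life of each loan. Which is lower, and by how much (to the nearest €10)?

Option A: monthly rate = 6%/12 = 0.0050000; payment = 121,000 × 0.0050000 / (1 − (1+0.0050000)^−300) = €779.60.
Total interest on Option A = 300 × €779.60 − €121,000 = €112,880.00.
Option B: monthly rate = 5.2%/12 = 0.0043333; payment = 121,000 × 0.0043333 / (1 − (1+0.0043333)^−180) = €969.51.
Total interest on Option B = 180 × €969.51 − €121,000 = €53,511.80.
Option B is lower by €59,368.20.

Option B by €59,370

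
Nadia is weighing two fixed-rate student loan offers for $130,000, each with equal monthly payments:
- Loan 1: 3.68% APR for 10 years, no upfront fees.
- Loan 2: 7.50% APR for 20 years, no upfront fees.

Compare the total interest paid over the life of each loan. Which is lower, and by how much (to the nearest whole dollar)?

Loan 1: at 3.68% the monthly rate is 0.0030667, so the payment is 130,000 × 0.0030667 / (1 − 1.0030667^−120) = $1,296.51.
Total interest on Loan 1 = 120 × $1,296.51 − $130,000 = $25,581.20.
Loan 2: at 7.50% the monthly rate is 0.0062500, so the payment is 130,000 × 0.0062500 / (1 − 1.0062500^−240) = $1,047.27.
Total interest on Loan 2 = 240 × $1,047.27 − $130,000 = $121,344.80.
Loan 1 is lower by $95,763.60.

Loan 1 by $95,764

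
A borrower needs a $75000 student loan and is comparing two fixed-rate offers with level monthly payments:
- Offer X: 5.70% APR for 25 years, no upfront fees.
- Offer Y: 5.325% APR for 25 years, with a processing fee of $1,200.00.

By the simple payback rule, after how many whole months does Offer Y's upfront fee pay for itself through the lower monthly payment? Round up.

72 months

Offer X: at 5.70% the monthly rate is 0.0047500, so the payment is 75,000 × 0.0047500 / (1 − 1.0047500^−300) = $469.57.
Offer Y: monthly rate = 5.325%/12 = 0.0044375; payment = 75,000 × 0.0044375 / (1 − (1+0.0044375)^−300) = $452.76.
Monthly savings = $469.57 − $452.76 = $16.81.
Break-even = $1,200.00 / $16.81 = 71.39 → 72 months.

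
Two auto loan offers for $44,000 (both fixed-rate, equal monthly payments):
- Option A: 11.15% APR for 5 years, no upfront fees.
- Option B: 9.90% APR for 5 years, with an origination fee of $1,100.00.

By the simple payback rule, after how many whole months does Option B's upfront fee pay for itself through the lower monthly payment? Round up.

41 months

Option A: at 11.15% the monthly rate is 0.0092917, so the payment is 44,000 × 0.0092917 / (1 − 1.0092917^−60) = $959.96.
Option B: at 9.90% the monthly rate is 0.0082500, so the payment is 44,000 × 0.0082500 / (1 − 1.0082500^−60) = $932.71.
Monthly savings = $959.96 − $932.71 = $27.25.
Break-even = $1,100.00 / $27.25 = 40.37 → 41 months.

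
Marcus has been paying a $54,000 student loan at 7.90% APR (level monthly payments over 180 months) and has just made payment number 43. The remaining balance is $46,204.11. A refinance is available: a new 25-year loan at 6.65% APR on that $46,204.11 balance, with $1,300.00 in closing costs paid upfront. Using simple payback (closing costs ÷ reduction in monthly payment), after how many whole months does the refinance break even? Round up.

Current payment = 54,000 × 7.9%/12 / (1 − (1+0.0065833)^−180) = $512.94.
Refinanced payment = 46,204.11 × 0.0055417 / (1 − (1+0.0055417)^−300) = $316.32.
Monthly savings = $512.94 − $316.32 = $196.62.
Break-even = $1,300.00 / $196.62 = 6.61 → 7 months.

7 months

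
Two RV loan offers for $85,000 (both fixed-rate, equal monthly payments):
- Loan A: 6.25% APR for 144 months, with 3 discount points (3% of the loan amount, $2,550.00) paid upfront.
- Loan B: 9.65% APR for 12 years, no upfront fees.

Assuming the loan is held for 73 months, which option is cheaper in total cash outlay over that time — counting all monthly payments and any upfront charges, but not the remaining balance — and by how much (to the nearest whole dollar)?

Loan A: at 6.25% the monthly rate is 0.0052083, so the payment is 85,000 × 0.0052083 / (1 − 1.0052083^−144) = $840.51.
Loan B: monthly rate = 9.65%/12 = 0.0080417; payment = 85,000 × 0.0080417 / (1 − (1+0.0080417)^−144) = $998.70.
Over 73 months: Loan A costs 73 × $840.51 + $2,550.00 = $63,907.23; Loan B costs 73 × $998.70 = $72,905.10.
Loan A is cheaper by $72,905.10 − $63,907.23 = $8,997.87.

Loan A by $8,998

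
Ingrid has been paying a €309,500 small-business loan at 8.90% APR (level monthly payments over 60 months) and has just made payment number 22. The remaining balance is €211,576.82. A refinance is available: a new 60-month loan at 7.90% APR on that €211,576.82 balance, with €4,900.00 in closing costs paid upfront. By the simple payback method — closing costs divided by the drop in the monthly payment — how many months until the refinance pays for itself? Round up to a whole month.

3 months

Current payment = 309,500 × 8.9%/12 / (1 − (1+0.0074167)^−60) = €6,409.70.
Refinanced payment = 211,576.82 × 0.0065833 / (1 − (1+0.0065833)^−60) = €4,279.90.
Monthly savings = €6,409.70 − €4,279.90 = €2,129.80.
Break-even = €4,900.00 / €2,129.80 = 2.30 → 3 months.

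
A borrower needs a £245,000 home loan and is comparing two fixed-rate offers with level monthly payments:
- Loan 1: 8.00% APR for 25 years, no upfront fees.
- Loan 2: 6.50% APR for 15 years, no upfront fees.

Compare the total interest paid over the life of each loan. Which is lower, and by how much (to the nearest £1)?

Loan 1: monthly rate = 8%/12 = 0.0066667; payment = 245,000 × 0.0066667 / (1 − (1+0.0066667)^−300) = £1,890.95.
Total interest on Loan 1 = 300 × £1,890.95 − £245,000 = £322,285.00.
Loan 2: at 6.50% the monthly rate is 0.0054167, so the payment is 245,000 × 0.0054167 / (1 − 1.0054167^−180) = £2,134.21.
Total interest on Loan 2 = 180 × £2,134.21 − £245,000 = £139,157.80.
Loan 2 is lower by £183,127.20.

Loan 2 by £183,127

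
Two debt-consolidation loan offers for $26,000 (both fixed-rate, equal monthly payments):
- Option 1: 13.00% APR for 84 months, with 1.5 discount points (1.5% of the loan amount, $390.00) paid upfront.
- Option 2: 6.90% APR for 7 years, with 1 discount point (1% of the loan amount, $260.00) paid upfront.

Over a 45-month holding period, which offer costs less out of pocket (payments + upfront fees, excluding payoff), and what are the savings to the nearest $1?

Option 1: monthly rate = 13%/12 = 0.0108333; payment = 26,000 × 0.0108333 / (1 − (1+0.0108333)^−84) = $472.99.
Option 2: at 6.90% the monthly rate is 0.0057500, so the payment is 26,000 × 0.0057500 / (1 − 1.0057500^−84) = $391.14.
Over 45 months: Option 1 costs 45 × $472.99 + $390.00 = $21,674.55; Option 2 costs 45 × $391.14 + $260.00 = $17,861.30.
Option 2 is cheaper by $21,674.55 − $17,861.30 = $3,813.25.

Option 2 by $3,813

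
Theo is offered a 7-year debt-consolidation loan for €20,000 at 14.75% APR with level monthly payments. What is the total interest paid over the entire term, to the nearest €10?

€12,180

At 14.75% the monthly rate is 0.0122917, so the payment is 20,000 × 0.0122917 / (1 − 1.0122917^−84) = €383.14.
Total paid = 84 × €383.14 = €32,183.76; interest = €32,183.76 − €20,000 = €12,183.76.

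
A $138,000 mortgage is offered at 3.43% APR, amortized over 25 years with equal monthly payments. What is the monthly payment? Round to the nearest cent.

$685.69

Monthly rate = 3.43%/12 = 0.0028583; payment = 138,000 × 0.0028583 / (1 − (1+0.0028583)^−300) = $685.69.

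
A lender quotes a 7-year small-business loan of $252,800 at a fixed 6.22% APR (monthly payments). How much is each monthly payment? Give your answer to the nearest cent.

Monthly rate = 6.22%/12 = 0.0051833; payment = 252,800 × 0.0051833 / (1 − (1+0.0051833)^−84) = $3,719.76.

$3,719.76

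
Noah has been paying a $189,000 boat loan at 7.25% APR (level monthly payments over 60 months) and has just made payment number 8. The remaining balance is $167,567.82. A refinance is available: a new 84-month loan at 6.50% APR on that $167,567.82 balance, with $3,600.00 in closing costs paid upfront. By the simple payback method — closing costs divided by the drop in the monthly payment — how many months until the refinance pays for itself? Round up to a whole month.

Current payment = 189,000 × 7.25%/12 / (1 − (1+0.0060417)^−60) = $3,764.76.
Refinanced payment = 167,567.82 × 0.0054167 / (1 − (1+0.0054167)^−84) = $2,488.29.
Monthly savings = $3,764.76 − $2,488.29 = $1,276.47.
Break-even = $3,600.00 / $1,276.47 = 2.82 → 3 months.

3 months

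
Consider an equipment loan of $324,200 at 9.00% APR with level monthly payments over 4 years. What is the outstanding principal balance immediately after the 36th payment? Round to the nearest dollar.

$92,254

With monthly rate i = 9%/12 = 0.0075000, the balance after k of n payments is P · [(1+i)^n − (1+i)^k] / [(1+i)^n − 1].
(1+0.0075000)^48 = 1.43140533 and (1+0.0075000)^36 = 1.30864537, so the balance is 324,200 × (1.43140533 − 1.30864537) / (1.43140533 − 1) = $92,253.80.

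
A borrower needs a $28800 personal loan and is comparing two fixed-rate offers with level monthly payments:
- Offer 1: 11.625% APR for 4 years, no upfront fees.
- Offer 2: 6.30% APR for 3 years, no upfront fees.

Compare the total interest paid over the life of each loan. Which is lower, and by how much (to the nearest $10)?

Offer 1: at 11.625% the monthly rate is 0.0096875, so the payment is 28,800 × 0.0096875 / (1 − 1.0096875^−48) = $753.12.
Total interest on Offer 1 = 48 × $753.12 − $28,800 = $7,349.76.
Offer 2: monthly rate = 6.3%/12 = 0.0052500; payment = 28,800 × 0.0052500 / (1 − (1+0.0052500)^−36) = $880.07.
Total interest on Offer 2 = 36 × $880.07 − $28,800 = $2,882.52.
Offer 2 is lower by $4,467.24.

Offer 2 by $4,470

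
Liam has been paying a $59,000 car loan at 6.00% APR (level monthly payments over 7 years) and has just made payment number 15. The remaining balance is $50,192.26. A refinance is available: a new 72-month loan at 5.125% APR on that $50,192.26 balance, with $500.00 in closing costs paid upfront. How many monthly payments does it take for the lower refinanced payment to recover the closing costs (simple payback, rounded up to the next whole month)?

Current payment = 59,000 × 6%/12 / (1 − (1+0.0050000)^−84) = $861.90.
Refinanced payment = 50,192.26 × 0.0042708 / (1 − (1+0.0042708)^−72) = $811.26.
Monthly savings = $861.90 − $811.26 = $50.64.
Break-even = $500.00 / $50.64 = 9.87 → 10 months.

10 months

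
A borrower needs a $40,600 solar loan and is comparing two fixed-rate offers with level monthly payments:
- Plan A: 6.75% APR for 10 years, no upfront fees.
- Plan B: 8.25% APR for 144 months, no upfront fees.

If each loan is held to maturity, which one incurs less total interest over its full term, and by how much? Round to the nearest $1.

Plan A: monthly rate = 6.75%/12 = 0.0056250; payment = 40,600 × 0.0056250 / (1 − (1+0.0056250)^−120) = $466.19.
Total interest on Plan A = 120 × $466.19 − $40,600 = $15,342.80.
Plan B: monthly rate = 8.25%/12 = 0.0068750; payment = 40,600 × 0.0068750 / (1 − (1+0.0068750)^−144) = $445.06.
Total interest on Plan B = 144 × $445.06 − $40,600 = $23,488.64.
Plan A is lower by $8,145.84.

Plan A by $8,146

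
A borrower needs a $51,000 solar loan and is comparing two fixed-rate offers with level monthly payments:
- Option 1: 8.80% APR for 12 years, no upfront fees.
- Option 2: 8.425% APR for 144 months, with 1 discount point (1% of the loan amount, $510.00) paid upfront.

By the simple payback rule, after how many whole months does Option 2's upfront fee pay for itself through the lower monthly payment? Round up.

Option 1: at 8.80% the monthly rate is 0.0073333, so the payment is 51,000 × 0.0073333 / (1 − 1.0073333^−144) = $574.67.
Option 2: monthly rate = 8.425%/12 = 0.0070208; payment = 51,000 × 0.0070208 / (1 − (1+0.0070208)^−144) = $564.00.
Monthly savings = $574.67 − $564.00 = $10.67.
Break-even = $510.00 / $10.67 = 47.80 → 48 months.

48 months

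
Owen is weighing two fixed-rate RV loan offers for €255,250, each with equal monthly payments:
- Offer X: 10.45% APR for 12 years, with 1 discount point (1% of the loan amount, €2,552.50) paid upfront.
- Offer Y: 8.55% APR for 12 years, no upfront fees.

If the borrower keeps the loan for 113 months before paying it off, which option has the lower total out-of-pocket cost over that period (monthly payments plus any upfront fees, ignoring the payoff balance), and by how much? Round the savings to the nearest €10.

Offer X: monthly rate = 10.45%/12 = 0.0087083; payment = 255,250 × 0.0087083 / (1 − (1+0.0087083)^−144) = €3,117.16.
Offer Y: at 8.55% the monthly rate is 0.0071250, so the payment is 255,250 × 0.0071250 / (1 − 1.0071250^−144) = €2,840.51.
Over 113 months: Offer X costs 113 × €3,117.16 + €2,552.50 = €354,791.58; Offer Y costs 113 × €2,840.51 = €320,977.63.
Offer Y is cheaper by €354,791.58 − €320,977.63 = €33,813.95.

Offer Y by €33,810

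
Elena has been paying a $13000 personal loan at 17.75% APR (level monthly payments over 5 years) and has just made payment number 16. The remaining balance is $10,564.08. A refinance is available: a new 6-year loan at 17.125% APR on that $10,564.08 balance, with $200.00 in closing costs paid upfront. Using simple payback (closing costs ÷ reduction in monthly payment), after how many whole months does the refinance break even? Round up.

Current payment = 13,000 × 17.75%/12 / (1 − (1+0.0147917)^−60) = $328.35.
Refinanced payment = 10,564.08 × 0.0142708 / (1 − (1+0.0142708)^−72) = $235.75.
Monthly savings = $328.35 − $235.75 = $92.60.
Break-even = $200.00 / $92.60 = 2.16 → 3 months.

3 months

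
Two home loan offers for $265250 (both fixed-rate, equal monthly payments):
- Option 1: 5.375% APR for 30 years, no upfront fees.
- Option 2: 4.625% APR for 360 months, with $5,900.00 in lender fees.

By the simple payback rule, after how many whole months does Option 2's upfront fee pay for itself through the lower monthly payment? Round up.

Option 1: at 5.375% the monthly rate is 0.0044792, so the payment is 265,250 × 0.0044792 / (1 − 1.0044792^−360) = $1,485.32.
Option 2: at 4.625% the monthly rate is 0.0038542, so the payment is 265,250 × 0.0038542 / (1 − 1.0038542^−360) = $1,363.76.
Monthly savings = $1,485.32 − $1,363.76 = $121.56.
Break-even = $5,900.00 / $121.56 = 48.54 → 49 months.

49 months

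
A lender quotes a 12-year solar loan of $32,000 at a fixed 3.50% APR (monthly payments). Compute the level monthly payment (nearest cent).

At 3.50% the monthly rate is 0.0029167, so the payment is 32,000 × 0.0029167 / (1 − 1.0029167^−144) = $272.47.

$272.47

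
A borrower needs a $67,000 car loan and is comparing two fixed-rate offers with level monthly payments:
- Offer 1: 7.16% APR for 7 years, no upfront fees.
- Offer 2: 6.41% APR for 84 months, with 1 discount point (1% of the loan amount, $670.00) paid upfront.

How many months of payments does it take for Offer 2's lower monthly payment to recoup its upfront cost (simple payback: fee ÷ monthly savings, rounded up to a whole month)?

Offer 1: monthly rate = 7.16%/12 = 0.0059667; payment = 67,000 × 0.0059667 / (1 − (1+0.0059667)^−84) = $1,016.46.
Offer 2: monthly rate = 6.41%/12 = 0.0053417; payment = 67,000 × 0.0053417 / (1 − (1+0.0053417)^−84) = $992.00.
Monthly savings = $1,016.46 − $992.00 = $24.46.
Break-even = $670.00 / $24.46 = 27.39 → 28 months.

28 months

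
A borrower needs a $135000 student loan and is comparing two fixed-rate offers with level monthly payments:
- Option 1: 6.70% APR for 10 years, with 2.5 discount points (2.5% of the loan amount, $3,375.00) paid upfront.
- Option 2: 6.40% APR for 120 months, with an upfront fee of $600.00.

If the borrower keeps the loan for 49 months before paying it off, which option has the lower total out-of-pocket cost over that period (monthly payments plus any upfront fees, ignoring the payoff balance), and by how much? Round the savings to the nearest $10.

Option 2 by $3,790

Option 1: monthly rate = 6.7%/12 = 0.0055833; payment = 135,000 × 0.0055833 / (1 − (1+0.0055833)^−120) = $1,546.67.
Option 2: at 6.40% the monthly rate is 0.0053333, so the payment is 135,000 × 0.0053333 / (1 − 1.0053333^−120) = $1,526.04.
Over 49 months: Option 1 costs 49 × $1,546.67 + $3,375.00 = $79,161.83; Option 2 costs 49 × $1,526.04 + $600.00 = $75,375.96.
Option 2 is cheaper by $79,161.83 − $75,375.96 = $3,785.87.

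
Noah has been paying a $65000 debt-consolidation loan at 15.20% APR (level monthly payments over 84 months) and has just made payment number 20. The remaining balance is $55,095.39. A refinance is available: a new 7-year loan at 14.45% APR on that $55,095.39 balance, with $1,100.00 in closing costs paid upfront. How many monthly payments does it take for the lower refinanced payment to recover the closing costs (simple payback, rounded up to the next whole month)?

Current payment = 65,000 × 15.2%/12 / (1 − (1+0.0126667)^−84) = $1,261.59.
Refinanced payment = 55,095.39 × 0.0120417 / (1 − (1+0.0120417)^−84) = $1,046.23.
Monthly savings = $1,261.59 − $1,046.23 = $215.36.
Break-even = $1,100.00 / $215.36 = 5.11 → 6 months.

6 months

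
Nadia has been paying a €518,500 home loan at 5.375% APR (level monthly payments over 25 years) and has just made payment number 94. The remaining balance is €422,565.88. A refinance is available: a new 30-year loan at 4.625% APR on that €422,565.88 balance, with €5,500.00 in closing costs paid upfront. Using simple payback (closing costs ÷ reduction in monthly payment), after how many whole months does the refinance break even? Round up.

Current payment = 518,500 × 5.375%/12 / (1 − (1+0.0044792)^−300) = €3,145.45.
Refinanced payment = 422,565.88 × 0.0038542 / (1 − (1+0.0038542)^−360) = €2,172.58.
Monthly savings = €3,145.45 − €2,172.58 = €972.87.
Break-even = €5,500.00 / €972.87 = 5.65 → 6 months.

6 months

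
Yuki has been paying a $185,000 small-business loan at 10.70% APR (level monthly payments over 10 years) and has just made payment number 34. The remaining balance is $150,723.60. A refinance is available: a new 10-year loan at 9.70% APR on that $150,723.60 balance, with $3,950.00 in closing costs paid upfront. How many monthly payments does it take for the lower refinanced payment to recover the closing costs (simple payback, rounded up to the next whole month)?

Current payment = 185,000 × 10.7%/12 / (1 − (1+0.0089167)^−120) = $2,517.06.
Refinanced payment = 150,723.60 × 0.0080833 / (1 − (1+0.0080833)^−120) = $1,966.87.
Monthly savings = $2,517.06 − $1,966.87 = $550.19.
Break-even = $3,950.00 / $550.19 = 7.18 → 8 months.

8 months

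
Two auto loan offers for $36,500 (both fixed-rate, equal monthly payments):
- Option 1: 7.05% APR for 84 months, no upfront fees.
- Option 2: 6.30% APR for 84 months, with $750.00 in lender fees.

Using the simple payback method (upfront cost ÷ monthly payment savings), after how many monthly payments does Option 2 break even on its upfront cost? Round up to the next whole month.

Option 1: monthly rate = 7.05%/12 = 0.0058750; payment = 36,500 × 0.0058750 / (1 − (1+0.0058750)^−84) = $551.78.
Option 2: monthly rate = 6.3%/12 = 0.0052500; payment = 36,500 × 0.0052500 / (1 − (1+0.0052500)^−84) = $538.48.
Monthly savings = $551.78 − $538.48 = $13.30.
Break-even = $750.00 / $13.30 = 56.39 → 57 months.

57 months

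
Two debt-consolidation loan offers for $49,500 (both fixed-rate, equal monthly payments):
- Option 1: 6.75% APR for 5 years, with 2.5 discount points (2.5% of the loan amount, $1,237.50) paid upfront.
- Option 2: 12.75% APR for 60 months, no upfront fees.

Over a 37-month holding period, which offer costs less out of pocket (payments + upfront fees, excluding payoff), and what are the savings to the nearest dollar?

Option 1: at 6.75% the monthly rate is 0.0056250, so the payment is 49,500 × 0.0056250 / (1 − 1.0056250^−60) = $974.33.
Option 2: at 12.75% the monthly rate is 0.0106250, so the payment is 49,500 × 0.0106250 / (1 − 1.0106250^−60) = $1,119.95.
Over 37 months: Option 1 costs 37 × $974.33 + $1,237.50 = $37,287.71; Option 2 costs 37 × $1,119.95 = $41,438.15.
Option 1 is cheaper by $41,438.15 − $37,287.71 = $4,150.44.

Option 1 by $4,150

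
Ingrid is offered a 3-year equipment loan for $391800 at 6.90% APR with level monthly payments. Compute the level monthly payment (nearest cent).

$12,079.74

Monthly rate = 6.9%/12 = 0.0057500; payment = 391,800 × 0.0057500 / (1 − (1+0.0057500)^−36) = $12,079.74.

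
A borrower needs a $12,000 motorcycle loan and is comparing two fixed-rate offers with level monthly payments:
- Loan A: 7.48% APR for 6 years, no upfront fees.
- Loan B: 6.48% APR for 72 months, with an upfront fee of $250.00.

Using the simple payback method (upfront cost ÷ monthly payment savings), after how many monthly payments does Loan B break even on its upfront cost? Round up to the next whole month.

Loan A: monthly rate = 7.48%/12 = 0.0062333; payment = 12,000 × 0.0062333 / (1 − (1+0.0062333)^−72) = $207.37.
Loan B: monthly rate = 6.48%/12 = 0.0054000; payment = 12,000 × 0.0054000 / (1 − (1+0.0054000)^−72) = $201.60.
Monthly savings = $207.37 − $201.60 = $5.77.
Break-even = $250.00 / $5.77 = 43.33 → 44 months.

44 months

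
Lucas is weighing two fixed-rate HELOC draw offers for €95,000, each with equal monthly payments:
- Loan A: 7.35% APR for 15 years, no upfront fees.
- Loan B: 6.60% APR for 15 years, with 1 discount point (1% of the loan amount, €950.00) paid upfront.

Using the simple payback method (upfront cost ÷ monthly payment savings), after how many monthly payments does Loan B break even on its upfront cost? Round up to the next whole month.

24 months

Loan A: at 7.35% the monthly rate is 0.0061250, so the payment is 95,000 × 0.0061250 / (1 − 1.0061250^−180) = €872.58.
Loan B: at 6.60% the monthly rate is 0.0055000, so the payment is 95,000 × 0.0055000 / (1 − 1.0055000^−180) = €832.78.
Monthly savings = €872.58 − €832.78 = €39.80.
Break-even = €950.00 / €39.80 = 23.87 → 24 months.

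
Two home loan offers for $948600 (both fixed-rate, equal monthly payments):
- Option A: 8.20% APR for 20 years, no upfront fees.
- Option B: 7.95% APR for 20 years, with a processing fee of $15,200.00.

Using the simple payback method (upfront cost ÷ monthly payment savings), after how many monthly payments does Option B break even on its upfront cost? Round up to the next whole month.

Option A: monthly rate = 8.2%/12 = 0.0068333; payment = 948,600 × 0.0068333 / (1 − (1+0.0068333)^−240) = $8,052.95.
Option B: at 7.95% the monthly rate is 0.0066250, so the payment is 948,600 × 0.0066250 / (1 − 1.0066250^−240) = $7,904.98.
Monthly savings = $8,052.95 − $7,904.98 = $147.97.
Break-even = $15,200.00 / $147.97 = 102.72 → 103 months.

103 months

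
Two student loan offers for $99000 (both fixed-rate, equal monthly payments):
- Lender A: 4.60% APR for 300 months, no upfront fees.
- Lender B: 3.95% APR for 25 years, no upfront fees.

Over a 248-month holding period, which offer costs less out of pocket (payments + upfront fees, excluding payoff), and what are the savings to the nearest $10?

Lender B by $8,950

Lender A: at 4.60% the monthly rate is 0.0038333, so the payment is 99,000 × 0.0038333 / (1 − 1.0038333^−300) = $555.91.
Lender B: monthly rate = 3.95%/12 = 0.0032917; payment = 99,000 × 0.0032917 / (1 − (1+0.0032917)^−300) = $519.83.
Over 248 months: Lender A costs 248 × $555.91 = $137,865.68; Lender B costs 248 × $519.83 = $128,917.84.
Lender B is cheaper by $137,865.68 − $128,917.84 = $8,947.84.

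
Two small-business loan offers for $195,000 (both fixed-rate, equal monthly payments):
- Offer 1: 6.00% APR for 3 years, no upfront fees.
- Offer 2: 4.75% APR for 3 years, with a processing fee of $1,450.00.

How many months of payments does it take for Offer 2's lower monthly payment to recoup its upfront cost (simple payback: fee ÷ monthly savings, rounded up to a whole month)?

Offer 1: at 6.00% the monthly rate is 0.0050000, so the payment is 195,000 × 0.0050000 / (1 − 1.0050000^−36) = $5,932.28.
Offer 2: monthly rate = 4.75%/12 = 0.0039583; payment = 195,000 × 0.0039583 / (1 − (1+0.0039583)^−36) = $5,822.46.
Monthly savings = $5,932.28 − $5,822.46 = $109.82.
Break-even = $1,450.00 / $109.82 = 13.20 → 14 months.

14 months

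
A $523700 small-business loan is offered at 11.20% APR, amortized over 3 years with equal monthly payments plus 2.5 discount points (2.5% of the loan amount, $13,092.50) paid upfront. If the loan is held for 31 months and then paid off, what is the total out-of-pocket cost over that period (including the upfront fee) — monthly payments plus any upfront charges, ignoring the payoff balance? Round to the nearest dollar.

Monthly rate = 11.2%/12 = 0.0093333; payment = 523,700 × 0.0093333 / (1 − (1+0.0093333)^−36) = $17,194.91.
Total outlay = 31 × $17,194.91 + $13,092.50 = $546,134.71.

$546,135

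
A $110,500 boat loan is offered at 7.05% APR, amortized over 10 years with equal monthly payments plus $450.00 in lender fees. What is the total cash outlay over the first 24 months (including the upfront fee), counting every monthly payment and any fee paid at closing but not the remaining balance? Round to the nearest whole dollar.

$31,310

At 7.05% the monthly rate is 0.0058750, so the payment is 110,500 × 0.0058750 / (1 − 1.0058750^−120) = $1,285.85.
Total outlay = 24 × $1,285.85 + $450.00 = $31,310.40.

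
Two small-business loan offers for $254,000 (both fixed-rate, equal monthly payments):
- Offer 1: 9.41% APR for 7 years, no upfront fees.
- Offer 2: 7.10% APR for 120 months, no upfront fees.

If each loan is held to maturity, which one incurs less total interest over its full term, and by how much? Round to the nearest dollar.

Offer 1 by $7,739

Offer 1: monthly rate = 9.41%/12 = 0.0078417; payment = 254,000 × 0.0078417 / (1 − (1+0.0078417)^−84) = $4,139.67.
Total interest on Offer 1 = 84 × $4,139.67 − $254,000 = $93,732.28.
Offer 2: monthly rate = 7.1%/12 = 0.0059167; payment = 254,000 × 0.0059167 / (1 − (1+0.0059167)^−120) = $2,962.26.
Total interest on Offer 2 = 120 × $2,962.26 − $254,000 = $101,471.20.
Offer 1 is lower by $7,738.92.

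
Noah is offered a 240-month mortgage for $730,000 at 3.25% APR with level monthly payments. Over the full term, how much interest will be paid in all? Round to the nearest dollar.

$263,727

At 3.25% the monthly rate is 0.0027083, so the payment is 730,000 × 0.0027083 / (1 − 1.0027083^−240) = $4,140.53.
Total paid = 240 × $4,140.53 = $993,727.20; interest = $993,727.20 − $730,000 = $263,727.20.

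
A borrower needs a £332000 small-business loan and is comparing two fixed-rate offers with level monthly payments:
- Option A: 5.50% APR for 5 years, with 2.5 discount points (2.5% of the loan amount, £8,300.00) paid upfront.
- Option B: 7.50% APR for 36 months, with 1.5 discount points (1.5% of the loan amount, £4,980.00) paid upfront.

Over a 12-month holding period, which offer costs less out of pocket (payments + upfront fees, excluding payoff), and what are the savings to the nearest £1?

Option A: at 5.50% the monthly rate is 0.0045833, so the payment is 332,000 × 0.0045833 / (1 − 1.0045833^−60) = £6,341.59.
Option B: monthly rate = 7.5%/12 = 0.0062500; payment = 332,000 × 0.0062500 / (1 − (1+0.0062500)^−36) = £10,327.26.
Over 12 months: Option A costs 12 × £6,341.59 + £8,300.00 = £84,399.08; Option B costs 12 × £10,327.26 + £4,980.00 = £128,907.12.
Option A is cheaper by £128,907.12 − £84,399.08 = £44,508.04.

Option A by £44,508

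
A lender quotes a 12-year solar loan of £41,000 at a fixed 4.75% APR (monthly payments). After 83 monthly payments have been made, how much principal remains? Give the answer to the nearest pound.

With monthly rate i = 4.75%/12 = 0.0039583, the balance after k of n payments is P · [(1+i)^n − (1+i)^k] / [(1+i)^n − 1].
(1+0.0039583)^144 = 1.76627859 and (1+0.0039583)^83 = 1.38804064, so the balance is 41,000 × (1.76627859 − 1.38804064) / (1.76627859 − 1) = £20,237.75.

£20,238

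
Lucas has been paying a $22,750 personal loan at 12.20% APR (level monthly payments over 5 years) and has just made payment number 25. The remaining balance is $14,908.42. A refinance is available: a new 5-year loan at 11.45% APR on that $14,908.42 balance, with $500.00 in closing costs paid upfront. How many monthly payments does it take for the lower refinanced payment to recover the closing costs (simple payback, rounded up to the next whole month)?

Current payment = 22,750 × 12.2%/12 / (1 − (1+0.0101667)^−60) = $508.36.
Refinanced payment = 14,908.42 × 0.0095417 / (1 − (1+0.0095417)^−60) = $327.50.
Monthly savings = $508.36 − $327.50 = $180.86.
Break-even = $500.00 / $180.86 = 2.76 → 3 months.

3 months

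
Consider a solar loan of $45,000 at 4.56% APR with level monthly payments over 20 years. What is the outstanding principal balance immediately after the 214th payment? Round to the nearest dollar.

$7,071

With monthly rate i = 4.56%/12 = 0.0038000, the balance after k of n payments is P · [(1+i)^n − (1+i)^k] / [(1+i)^n − 1].
(1+0.0038000)^240 = 2.48499731 and (1+0.0038000)^214 = 2.25163996, so the balance is 45,000 × (2.48499731 − 2.25163996) / (2.48499731 − 1) = $7,071.45.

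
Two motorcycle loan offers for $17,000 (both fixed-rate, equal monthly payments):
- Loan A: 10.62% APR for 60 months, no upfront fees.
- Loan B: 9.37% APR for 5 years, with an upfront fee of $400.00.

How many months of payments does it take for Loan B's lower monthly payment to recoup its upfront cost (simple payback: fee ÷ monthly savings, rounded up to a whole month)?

Loan A: monthly rate = 10.62%/12 = 0.0088500; payment = 17,000 × 0.0088500 / (1 − (1+0.0088500)^−60) = $366.41.
Loan B: monthly rate = 9.37%/12 = 0.0078083; payment = 17,000 × 0.0078083 / (1 − (1+0.0078083)^−60) = $355.95.
Monthly savings = $366.41 − $355.95 = $10.46.
Break-even = $400.00 / $10.46 = 38.24 → 39 months.

39 months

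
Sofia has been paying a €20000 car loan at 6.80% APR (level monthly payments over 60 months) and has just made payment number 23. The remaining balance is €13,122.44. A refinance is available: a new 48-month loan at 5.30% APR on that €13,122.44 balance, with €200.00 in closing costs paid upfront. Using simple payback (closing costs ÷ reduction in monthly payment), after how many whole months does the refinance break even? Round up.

3 months

Current payment = 20,000 × 6.8%/12 / (1 − (1+0.0056667)^−60) = €394.14.
Refinanced payment = 13,122.44 × 0.0044167 / (1 − (1+0.0044167)^−48) = €303.99.
Monthly savings = €394.14 − €303.99 = €90.15.
Break-even = €200.00 / €90.15 = 2.22 → 3 months.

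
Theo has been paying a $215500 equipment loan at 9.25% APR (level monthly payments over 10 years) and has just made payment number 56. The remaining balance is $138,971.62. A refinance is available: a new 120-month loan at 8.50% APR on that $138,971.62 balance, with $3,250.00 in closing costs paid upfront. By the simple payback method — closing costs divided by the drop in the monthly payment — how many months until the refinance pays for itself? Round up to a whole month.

4 months

Current payment = 215,500 × 9.25%/12 / (1 − (1+0.0077083)^−120) = $2,759.11.
Refinanced payment = 138,971.62 × 0.0070833 / (1 − (1+0.0070833)^−120) = $1,723.05.
Monthly savings = $2,759.11 − $1,723.05 = $1,036.06.
Break-even = $3,250.00 / $1,036.06 = 3.14 → 4 months.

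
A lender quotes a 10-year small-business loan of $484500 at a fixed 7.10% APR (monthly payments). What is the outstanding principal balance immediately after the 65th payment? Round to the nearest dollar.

With monthly rate i = 7.1%/12 = 0.0059167, the balance after k of n payments is P · [(1+i)^n − (1+i)^k] / [(1+i)^n − 1].
(1+0.0059167)^120 = 2.02974026 and (1+0.0059167)^65 = 1.46733829, so the balance is 484,500 × (2.02974026 − 1.46733829) / (2.02974026 − 1) = $264,614.06.

$264,614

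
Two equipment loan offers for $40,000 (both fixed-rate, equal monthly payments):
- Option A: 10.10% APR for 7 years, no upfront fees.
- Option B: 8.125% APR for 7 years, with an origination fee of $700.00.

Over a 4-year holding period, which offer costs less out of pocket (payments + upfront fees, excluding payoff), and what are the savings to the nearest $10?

Option A: at 10.10% the monthly rate is 0.0084167, so the payment is 40,000 × 0.0084167 / (1 − 1.0084167^−84) = $666.12.
Option B: at 8.125% the monthly rate is 0.0067708, so the payment is 40,000 × 0.0067708 / (1 − 1.0067708^−84) = $625.94.
Over 48 months: Option A costs 48 × $666.12 = $31,973.76; Option B costs 48 × $625.94 + $700.00 = $30,745.12.
Option B is cheaper by $31,973.76 − $30,745.12 = $1,228.64.

Option B by $1,230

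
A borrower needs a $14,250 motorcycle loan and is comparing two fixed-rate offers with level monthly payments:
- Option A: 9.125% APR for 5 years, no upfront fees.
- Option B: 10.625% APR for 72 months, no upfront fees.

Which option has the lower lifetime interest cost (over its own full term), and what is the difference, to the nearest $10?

Option A: monthly rate = 9.125%/12 = 0.0076042; payment = 14,250 × 0.0076042 / (1 − (1+0.0076042)^−60) = $296.67.
Total interest on Option A = 60 × $296.67 − $14,250 = $3,550.20.
Option B: monthly rate = 10.625%/12 = 0.0088542; payment = 14,250 × 0.0088542 / (1 − (1+0.0088542)^−72) = $268.51.
Total interest on Option B = 72 × $268.51 − $14,250 = $5,082.72.
Option A is lower by $1,532.52.

Option A by $1,530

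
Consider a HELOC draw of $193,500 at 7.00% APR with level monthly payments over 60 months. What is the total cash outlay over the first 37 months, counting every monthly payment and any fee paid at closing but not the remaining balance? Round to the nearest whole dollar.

Monthly rate = 7%/12 = 0.0058333; payment = 193,500 × 0.0058333 / (1 − (1+0.0058333)^−60) = $3,831.53.
Total outlay = 37 × $3,831.53 = $141,766.61.

$141,767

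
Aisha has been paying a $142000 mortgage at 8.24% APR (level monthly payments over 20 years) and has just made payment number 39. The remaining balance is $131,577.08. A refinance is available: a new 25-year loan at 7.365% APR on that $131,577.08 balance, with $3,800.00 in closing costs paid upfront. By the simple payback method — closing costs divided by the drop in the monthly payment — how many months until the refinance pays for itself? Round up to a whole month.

16 months

Current payment = 142,000 × 8.24%/12 / (1 − (1+0.0068667)^−240) = $1,209.04.
Refinanced payment = 131,577.08 × 0.0061375 / (1 − (1+0.0061375)^−300) = $960.82.
Monthly savings = $1,209.04 − $960.82 = $248.22.
Break-even = $3,800.00 / $248.22 = 15.31 → 16 months.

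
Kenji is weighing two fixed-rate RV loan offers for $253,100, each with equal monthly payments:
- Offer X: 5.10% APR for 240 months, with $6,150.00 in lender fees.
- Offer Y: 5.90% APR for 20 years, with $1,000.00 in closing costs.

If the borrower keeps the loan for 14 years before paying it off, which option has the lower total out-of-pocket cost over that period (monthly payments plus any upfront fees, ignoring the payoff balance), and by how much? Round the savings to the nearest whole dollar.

Offer X: monthly rate = 5.1%/12 = 0.0042500; payment = 253,100 × 0.0042500 / (1 − (1+0.0042500)^−240) = $1,684.36.
Offer Y: at 5.90% the monthly rate is 0.0049167, so the payment is 253,100 × 0.0049167 / (1 − 1.0049167^−240) = $1,798.72.
Over 168 months: Offer X costs 168 × $1,684.36 + $6,150.00 = $289,122.48; Offer Y costs 168 × $1,798.72 + $1,000.00 = $303,184.96.
Offer X is cheaper by $303,184.96 − $289,122.48 = $14,062.48.

Offer X by $14,062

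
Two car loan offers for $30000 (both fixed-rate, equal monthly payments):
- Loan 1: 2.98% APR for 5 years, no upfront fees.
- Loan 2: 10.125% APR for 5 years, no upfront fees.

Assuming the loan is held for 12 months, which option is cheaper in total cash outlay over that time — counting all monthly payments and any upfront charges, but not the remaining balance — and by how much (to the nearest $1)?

Loan 1 by $1,206

Loan 1: monthly rate = 2.98%/12 = 0.0024833; payment = 30,000 × 0.0024833 / (1 − (1+0.0024833)^−60) = $538.79.
Loan 2: monthly rate = 10.125%/12 = 0.0084375; payment = 30,000 × 0.0084375 / (1 − (1+0.0084375)^−60) = $639.26.
Over 12 months: Loan 1 costs 12 × $538.79 = $6,465.48; Loan 2 costs 12 × $639.26 = $7,671.12.
Loan 1 is cheaper by $7,671.12 − $6,465.48 = $1,205.64.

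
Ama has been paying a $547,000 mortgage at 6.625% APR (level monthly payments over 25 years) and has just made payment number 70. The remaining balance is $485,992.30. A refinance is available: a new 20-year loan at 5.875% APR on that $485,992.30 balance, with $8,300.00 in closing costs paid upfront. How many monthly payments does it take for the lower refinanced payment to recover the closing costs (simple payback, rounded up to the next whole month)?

Current payment = 547,000 × 6.625%/12 / (1 − (1+0.0055208)^−300) = $3,736.22.
Refinanced payment = 485,992.30 × 0.0048958 / (1 − (1+0.0048958)^−240) = $3,446.84.
Monthly savings = $3,736.22 − $3,446.84 = $289.38.
Break-even = $8,300.00 / $289.38 = 28.68 → 29 months.

29 months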